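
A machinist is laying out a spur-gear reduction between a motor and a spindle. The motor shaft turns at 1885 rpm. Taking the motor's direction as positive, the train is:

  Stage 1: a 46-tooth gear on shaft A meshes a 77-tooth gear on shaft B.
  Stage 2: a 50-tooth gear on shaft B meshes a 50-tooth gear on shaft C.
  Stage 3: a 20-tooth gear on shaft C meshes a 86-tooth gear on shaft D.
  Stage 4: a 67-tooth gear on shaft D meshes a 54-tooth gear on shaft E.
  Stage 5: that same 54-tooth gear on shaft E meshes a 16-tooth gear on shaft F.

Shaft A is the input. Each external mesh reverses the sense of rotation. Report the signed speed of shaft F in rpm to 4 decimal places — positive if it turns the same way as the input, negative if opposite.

Stage 1 [46T→77T]: ω = 1885.0000×46/77 = 1126.1039 rpm, dir flips to −; running = −1126.1039
Stage 2 [50T→50T]: ω = 1126.1039×50/50 = 1126.1039 rpm, dir flips to +; running = +1126.1039
Stage 3 [20T→86T]: ω = 1126.1039×20/86 = 261.8846 rpm, dir flips to −; running = −261.8846
Stage 4 [67T→54T]: ω = 261.8846×67/54 = 324.9309 rpm, dir flips to +; running = +324.9309
Stage 5 [54T→16T]: ω = 324.9309×54/16 = 1096.6419 rpm, dir flips to −; running = −1096.6419

-1096.6419 rpm (opposite to input, |ω| = 1096.6419 rpm)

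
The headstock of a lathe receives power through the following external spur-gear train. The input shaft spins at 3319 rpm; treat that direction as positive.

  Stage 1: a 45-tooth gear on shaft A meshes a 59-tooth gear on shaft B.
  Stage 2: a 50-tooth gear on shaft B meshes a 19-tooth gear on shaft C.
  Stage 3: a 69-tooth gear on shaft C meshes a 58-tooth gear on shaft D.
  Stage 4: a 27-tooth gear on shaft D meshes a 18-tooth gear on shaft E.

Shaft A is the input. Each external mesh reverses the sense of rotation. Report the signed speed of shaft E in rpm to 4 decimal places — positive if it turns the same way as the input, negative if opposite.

+11887.6638 rpm (same as input, |ω| = 11887.6638 rpm)

Stage 1 [45T→59T]: ω = 3319.0000×45/59 = 2531.4407 rpm, dir flips to −; running = −2531.4407
Stage 2 [50T→19T]: ω = 2531.4407×50/19 = 6661.6860 rpm, dir flips to +; running = +6661.6860
Stage 3 [69T→58T]: ω = 6661.6860×69/58 = 7925.1092 rpm, dir flips to −; running = −7925.1092
Stage 4 [27T→18T]: ω = 7925.1092×27/18 = 11887.6638 rpm, dir flips to +; running = +11887.6638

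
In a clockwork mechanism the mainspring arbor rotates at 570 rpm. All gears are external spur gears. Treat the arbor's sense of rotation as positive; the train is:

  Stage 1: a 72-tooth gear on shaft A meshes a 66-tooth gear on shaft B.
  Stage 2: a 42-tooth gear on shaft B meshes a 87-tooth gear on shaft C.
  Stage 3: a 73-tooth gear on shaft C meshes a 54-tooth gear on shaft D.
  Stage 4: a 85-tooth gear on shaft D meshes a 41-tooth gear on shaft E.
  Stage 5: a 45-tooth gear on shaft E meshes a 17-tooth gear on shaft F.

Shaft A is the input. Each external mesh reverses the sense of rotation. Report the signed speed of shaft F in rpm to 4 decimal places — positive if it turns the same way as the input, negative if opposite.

-2227.0051 rpm (opposite to input, |ω| = 2227.0051 rpm)

Stage 1 [72T→66T]: ω = 570.0000×72/66 = 621.8182 rpm, dir flips to −; running = −621.8182
Stage 2 [42T→87T]: ω = 621.8182×42/87 = 300.1881 rpm, dir flips to +; running = +300.1881
Stage 3 [73T→54T]: ω = 300.1881×73/54 = 405.8098 rpm, dir flips to −; running = −405.8098
Stage 4 [85T→41T]: ω = 405.8098×85/41 = 841.3130 rpm, dir flips to +; running = +841.3130
Stage 5 [45T→17T]: ω = 841.3130×45/17 = 2227.0051 rpm, dir flips to −; running = −2227.0051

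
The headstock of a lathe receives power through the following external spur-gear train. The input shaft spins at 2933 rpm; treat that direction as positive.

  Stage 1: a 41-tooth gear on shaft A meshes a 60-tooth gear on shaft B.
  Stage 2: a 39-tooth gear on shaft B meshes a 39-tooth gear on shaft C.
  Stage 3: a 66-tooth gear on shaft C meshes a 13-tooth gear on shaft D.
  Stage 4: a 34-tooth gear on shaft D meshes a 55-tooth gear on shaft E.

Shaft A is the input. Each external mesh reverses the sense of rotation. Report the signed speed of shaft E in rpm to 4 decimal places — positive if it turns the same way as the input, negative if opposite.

+6290.1569 rpm (same as input, |ω| = 6290.1569 rpm)

Stage 1 [41T→60T]: ω = 2933.0000×41/60 = 2004.2167 rpm, dir flips to −; running = −2004.2167
Stage 2 [39T→39T]: ω = 2004.2167×39/39 = 2004.2167 rpm, dir flips to +; running = +2004.2167
Stage 3 [66T→13T]: ω = 2004.2167×66/13 = 10175.2538 rpm, dir flips to −; running = −10175.2538
Stage 4 [34T→55T]: ω = 10175.2538×34/55 = 6290.1569 rpm, dir flips to +; running = +6290.1569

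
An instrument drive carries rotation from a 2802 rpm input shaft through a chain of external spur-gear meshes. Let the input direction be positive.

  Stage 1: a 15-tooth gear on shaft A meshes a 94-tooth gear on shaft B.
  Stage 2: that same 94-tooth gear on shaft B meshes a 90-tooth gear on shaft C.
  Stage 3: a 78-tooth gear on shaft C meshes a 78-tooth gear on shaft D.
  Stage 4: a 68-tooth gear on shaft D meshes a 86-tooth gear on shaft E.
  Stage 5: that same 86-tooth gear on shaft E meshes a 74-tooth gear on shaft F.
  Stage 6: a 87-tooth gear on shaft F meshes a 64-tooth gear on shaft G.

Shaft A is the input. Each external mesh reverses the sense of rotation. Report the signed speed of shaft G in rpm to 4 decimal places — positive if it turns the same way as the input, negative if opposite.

+583.3556 rpm (same as input, |ω| = 583.3556 rpm)

Stage 1 [15T→94T]: ω = 2802.0000×15/94 = 447.1277 rpm, dir flips to −; running = −447.1277
Stage 2 [94T→90T]: ω = 447.1277×94/90 = 467.0000 rpm, dir flips to +; running = +467.0000
Stage 3 [78T→78T]: ω = 467.0000×78/78 = 467.0000 rpm, dir flips to −; running = −467.0000
Stage 4 [68T→86T]: ω = 467.0000×68/86 = 369.2558 rpm, dir flips to +; running = +369.2558
Stage 5 [86T→74T]: ω = 369.2558×86/74 = 429.1351 rpm, dir flips to −; running = −429.1351
Stage 6 [87T→64T]: ω = 429.1351×87/64 = 583.3556 rpm, dir flips to +; running = +583.3556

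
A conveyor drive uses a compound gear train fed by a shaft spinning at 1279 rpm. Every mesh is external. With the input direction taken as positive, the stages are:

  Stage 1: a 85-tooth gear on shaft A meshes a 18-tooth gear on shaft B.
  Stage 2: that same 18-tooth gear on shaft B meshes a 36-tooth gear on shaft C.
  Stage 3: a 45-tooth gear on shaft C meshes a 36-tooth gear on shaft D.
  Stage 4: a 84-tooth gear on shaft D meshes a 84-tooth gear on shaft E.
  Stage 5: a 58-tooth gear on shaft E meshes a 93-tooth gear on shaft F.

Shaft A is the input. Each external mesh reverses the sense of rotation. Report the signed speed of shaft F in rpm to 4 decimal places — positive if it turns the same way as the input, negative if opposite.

-2354.1928 rpm (opposite to input, |ω| = 2354.1928 rpm)

Stage 1 [85T→18T]: ω = 1279.0000×85/18 = 6039.7222 rpm, dir flips to −; running = −6039.7222
Stage 2 [18T→36T]: ω = 6039.7222×18/36 = 3019.8611 rpm, dir flips to +; running = +3019.8611
Stage 3 [45T→36T]: ω = 3019.8611×45/36 = 3774.8264 rpm, dir flips to −; running = −3774.8264
Stage 4 [84T→84T]: ω = 3774.8264×84/84 = 3774.8264 rpm, dir flips to +; running = +3774.8264
Stage 5 [58T→93T]: ω = 3774.8264×58/93 = 2354.1928 rpm, dir flips to −; running = −2354.1928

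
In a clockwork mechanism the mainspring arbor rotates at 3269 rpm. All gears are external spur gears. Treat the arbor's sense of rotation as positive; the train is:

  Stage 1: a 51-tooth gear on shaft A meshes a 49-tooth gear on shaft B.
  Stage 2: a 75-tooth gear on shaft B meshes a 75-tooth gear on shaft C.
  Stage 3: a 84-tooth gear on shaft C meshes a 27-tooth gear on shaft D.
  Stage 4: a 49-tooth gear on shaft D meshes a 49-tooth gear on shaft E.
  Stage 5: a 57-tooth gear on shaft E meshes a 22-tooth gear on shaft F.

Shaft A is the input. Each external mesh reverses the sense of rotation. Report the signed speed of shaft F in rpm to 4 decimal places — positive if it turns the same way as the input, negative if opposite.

Stage 1 [51T→49T]: ω = 3269.0000×51/49 = 3402.4286 rpm, dir flips to −; running = −3402.4286
Stage 2 [75T→75T]: ω = 3402.4286×75/75 = 3402.4286 rpm, dir flips to +; running = +3402.4286
Stage 3 [84T→27T]: ω = 3402.4286×84/27 = 10585.3333 rpm, dir flips to −; running = −10585.3333
Stage 4 [49T→49T]: ω = 10585.3333×49/49 = 10585.3333 rpm, dir flips to +; running = +10585.3333
Stage 5 [57T→22T]: ω = 10585.3333×57/22 = 27425.6364 rpm, dir flips to −; running = −27425.6364

-27425.6364 rpm (opposite to input, |ω| = 27425.6364 rpm)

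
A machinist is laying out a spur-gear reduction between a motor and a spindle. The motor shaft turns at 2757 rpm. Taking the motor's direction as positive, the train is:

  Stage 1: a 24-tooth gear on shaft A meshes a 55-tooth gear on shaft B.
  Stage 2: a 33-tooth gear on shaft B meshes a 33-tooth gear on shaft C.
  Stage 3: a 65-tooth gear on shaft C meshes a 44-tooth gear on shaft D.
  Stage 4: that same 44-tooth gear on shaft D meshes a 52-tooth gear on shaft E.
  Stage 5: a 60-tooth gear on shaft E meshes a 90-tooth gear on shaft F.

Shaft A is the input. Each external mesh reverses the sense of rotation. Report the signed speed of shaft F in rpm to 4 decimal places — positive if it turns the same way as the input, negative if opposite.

Stage 1 [24T→55T]: ω = 2757.0000×24/55 = 1203.0545 rpm, dir flips to −; running = −1203.0545
Stage 2 [33T→33T]: ω = 1203.0545×33/33 = 1203.0545 rpm, dir flips to +; running = +1203.0545
Stage 3 [65T→44T]: ω = 1203.0545×65/44 = 1777.2397 rpm, dir flips to −; running = −1777.2397
Stage 4 [44T→52T]: ω = 1777.2397×44/52 = 1503.8182 rpm, dir flips to +; running = +1503.8182
Stage 5 [60T→90T]: ω = 1503.8182×60/90 = 1002.5455 rpm, dir flips to −; running = −1002.5455

-1002.5455 rpm (opposite to input, |ω| = 1002.5455 rpm)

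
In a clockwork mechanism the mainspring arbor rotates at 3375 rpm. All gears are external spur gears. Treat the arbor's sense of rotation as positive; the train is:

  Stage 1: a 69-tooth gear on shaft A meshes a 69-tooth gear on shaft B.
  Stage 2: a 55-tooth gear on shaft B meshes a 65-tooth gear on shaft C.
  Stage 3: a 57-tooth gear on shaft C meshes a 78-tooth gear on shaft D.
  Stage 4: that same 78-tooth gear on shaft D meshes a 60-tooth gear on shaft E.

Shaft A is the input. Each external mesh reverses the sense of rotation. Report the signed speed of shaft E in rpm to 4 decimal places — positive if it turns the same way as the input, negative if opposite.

Stage 1 [69T→69T]: ω = 3375.0000×69/69 = 3375.0000 rpm, dir flips to −; running = −3375.0000
Stage 2 [55T→65T]: ω = 3375.0000×55/65 = 2855.7692 rpm, dir flips to +; running = +2855.7692
Stage 3 [57T→78T]: ω = 2855.7692×57/78 = 2086.9083 rpm, dir flips to −; running = −2086.9083
Stage 4 [78T→60T]: ω = 2086.9083×78/60 = 2712.9808 rpm, dir flips to +; running = +2712.9808

+2712.9808 rpm (same as input, |ω| = 2712.9808 rpm)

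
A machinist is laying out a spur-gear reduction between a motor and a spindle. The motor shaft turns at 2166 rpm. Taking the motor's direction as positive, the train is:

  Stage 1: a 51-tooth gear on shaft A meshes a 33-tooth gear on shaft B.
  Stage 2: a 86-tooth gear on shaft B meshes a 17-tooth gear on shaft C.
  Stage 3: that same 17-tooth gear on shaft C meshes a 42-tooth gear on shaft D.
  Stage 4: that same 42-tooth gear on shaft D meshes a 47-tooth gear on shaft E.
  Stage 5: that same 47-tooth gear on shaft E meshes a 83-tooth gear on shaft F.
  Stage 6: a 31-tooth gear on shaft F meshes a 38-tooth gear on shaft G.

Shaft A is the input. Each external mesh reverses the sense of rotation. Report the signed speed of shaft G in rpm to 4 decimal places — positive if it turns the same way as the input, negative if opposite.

+2829.5225 rpm (same as input, |ω| = 2829.5225 rpm)

Stage 1 [51T→33T]: ω = 2166.0000×51/33 = 3347.4545 rpm, dir flips to −; running = −3347.4545
Stage 2 [86T→17T]: ω = 3347.4545×86/17 = 16934.1818 rpm, dir flips to +; running = +16934.1818
Stage 3 [17T→42T]: ω = 16934.1818×17/42 = 6854.3117 rpm, dir flips to −; running = −6854.3117
Stage 4 [42T→47T]: ω = 6854.3117×42/47 = 6125.1296 rpm, dir flips to +; running = +6125.1296
Stage 5 [47T→83T]: ω = 6125.1296×47/83 = 3468.4469 rpm, dir flips to −; running = −3468.4469
Stage 6 [31T→38T]: ω = 3468.4469×31/38 = 2829.5225 rpm, dir flips to +; running = +2829.5225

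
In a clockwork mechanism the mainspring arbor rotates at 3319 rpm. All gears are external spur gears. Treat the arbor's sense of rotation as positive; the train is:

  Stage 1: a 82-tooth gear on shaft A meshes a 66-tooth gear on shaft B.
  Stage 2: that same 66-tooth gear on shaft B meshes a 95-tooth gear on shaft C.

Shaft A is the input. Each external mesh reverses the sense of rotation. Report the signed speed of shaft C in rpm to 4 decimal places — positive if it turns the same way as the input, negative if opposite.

Stage 1 [82T→66T]: ω = 3319.0000×82/66 = 4123.6061 rpm, dir flips to −; running = −4123.6061
Stage 2 [66T→95T]: ω = 4123.6061×66/95 = 2864.8211 rpm, dir flips to +; running = +2864.8211

+2864.8211 rpm (same as input, |ω| = 2864.8211 rpm)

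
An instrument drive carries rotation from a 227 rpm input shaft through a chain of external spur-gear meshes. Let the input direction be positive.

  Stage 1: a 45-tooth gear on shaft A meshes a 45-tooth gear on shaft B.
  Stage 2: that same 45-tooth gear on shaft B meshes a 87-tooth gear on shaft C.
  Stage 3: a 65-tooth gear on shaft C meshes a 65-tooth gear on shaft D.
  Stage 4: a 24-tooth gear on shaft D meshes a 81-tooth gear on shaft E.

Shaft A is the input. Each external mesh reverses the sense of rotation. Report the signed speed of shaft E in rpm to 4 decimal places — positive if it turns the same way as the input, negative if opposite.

Stage 1 [45T→45T]: ω = 227.0000×45/45 = 227.0000 rpm, dir flips to −; running = −227.0000
Stage 2 [45T→87T]: ω = 227.0000×45/87 = 117.4138 rpm, dir flips to +; running = +117.4138
Stage 3 [65T→65T]: ω = 117.4138×65/65 = 117.4138 rpm, dir flips to −; running = −117.4138
Stage 4 [24T→81T]: ω = 117.4138×24/81 = 34.7893 rpm, dir flips to +; running = +34.7893

+34.7893 rpm (same as input, |ω| = 34.7893 rpm)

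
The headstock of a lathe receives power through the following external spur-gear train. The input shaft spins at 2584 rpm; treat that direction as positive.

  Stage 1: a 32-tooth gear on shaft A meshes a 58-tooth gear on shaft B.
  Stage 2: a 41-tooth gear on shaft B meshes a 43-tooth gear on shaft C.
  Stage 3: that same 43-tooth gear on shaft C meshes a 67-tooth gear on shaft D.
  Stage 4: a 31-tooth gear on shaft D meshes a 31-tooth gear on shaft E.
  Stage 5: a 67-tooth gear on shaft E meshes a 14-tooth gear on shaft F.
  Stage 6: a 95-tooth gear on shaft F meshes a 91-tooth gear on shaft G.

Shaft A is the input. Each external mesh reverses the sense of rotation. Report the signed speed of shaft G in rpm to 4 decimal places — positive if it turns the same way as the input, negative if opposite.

Stage 1 [32T→58T]: ω = 2584.0000×32/58 = 1425.6552 rpm, dir flips to −; running = −1425.6552
Stage 2 [41T→43T]: ω = 1425.6552×41/43 = 1359.3456 rpm, dir flips to +; running = +1359.3456
Stage 3 [43T→67T]: ω = 1359.3456×43/67 = 872.4159 rpm, dir flips to −; running = −872.4159
Stage 4 [31T→31T]: ω = 872.4159×31/31 = 872.4159 rpm, dir flips to +; running = +872.4159
Stage 5 [67T→14T]: ω = 872.4159×67/14 = 4175.1330 rpm, dir flips to −; running = −4175.1330
Stage 6 [95T→91T]: ω = 4175.1330×95/91 = 4358.6553 rpm, dir flips to +; running = +4358.6553

+4358.6553 rpm (same as input, |ω| = 4358.6553 rpm)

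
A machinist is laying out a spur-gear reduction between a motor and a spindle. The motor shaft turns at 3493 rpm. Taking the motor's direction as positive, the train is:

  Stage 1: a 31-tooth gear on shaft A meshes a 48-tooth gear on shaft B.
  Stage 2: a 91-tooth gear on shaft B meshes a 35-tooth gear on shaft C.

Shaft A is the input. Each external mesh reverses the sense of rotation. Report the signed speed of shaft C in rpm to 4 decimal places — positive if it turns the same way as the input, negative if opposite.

+5865.3292 rpm (same as input, |ω| = 5865.3292 rpm)

Stage 1 [31T→48T]: ω = 3493.0000×31/48 = 2255.8958 rpm, dir flips to −; running = −2255.8958
Stage 2 [91T→35T]: ω = 2255.8958×91/35 = 5865.3292 rpm, dir flips to +; running = +5865.3292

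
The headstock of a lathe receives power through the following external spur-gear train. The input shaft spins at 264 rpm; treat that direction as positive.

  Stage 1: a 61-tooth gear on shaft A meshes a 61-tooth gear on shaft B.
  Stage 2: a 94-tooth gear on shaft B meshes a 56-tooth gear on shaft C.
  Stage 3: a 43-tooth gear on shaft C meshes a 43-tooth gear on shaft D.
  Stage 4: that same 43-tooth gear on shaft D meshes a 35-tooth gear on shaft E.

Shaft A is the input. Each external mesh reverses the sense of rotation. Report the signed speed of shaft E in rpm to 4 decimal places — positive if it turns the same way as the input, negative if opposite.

Stage 1 [61T→61T]: ω = 264.0000×61/61 = 264.0000 rpm, dir flips to −; running = −264.0000
Stage 2 [94T→56T]: ω = 264.0000×94/56 = 443.1429 rpm, dir flips to +; running = +443.1429
Stage 3 [43T→43T]: ω = 443.1429×43/43 = 443.1429 rpm, dir flips to −; running = −443.1429
Stage 4 [43T→35T]: ω = 443.1429×43/35 = 544.4327 rpm, dir flips to +; running = +544.4327

+544.4327 rpm (same as input, |ω| = 544.4327 rpm)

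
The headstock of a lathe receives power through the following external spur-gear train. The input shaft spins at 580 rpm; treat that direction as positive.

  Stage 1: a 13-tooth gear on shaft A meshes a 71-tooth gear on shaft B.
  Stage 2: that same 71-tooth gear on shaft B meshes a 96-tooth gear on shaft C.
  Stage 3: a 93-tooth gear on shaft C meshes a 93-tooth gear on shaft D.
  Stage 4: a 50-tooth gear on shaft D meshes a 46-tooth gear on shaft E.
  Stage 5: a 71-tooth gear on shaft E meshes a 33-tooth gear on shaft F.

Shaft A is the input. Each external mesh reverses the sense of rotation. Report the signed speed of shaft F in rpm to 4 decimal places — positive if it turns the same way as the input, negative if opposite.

-183.6778 rpm (opposite to input, |ω| = 183.6778 rpm)

Stage 1 [13T→71T]: ω = 580.0000×13/71 = 106.1972 rpm, dir flips to −; running = −106.1972
Stage 2 [71T→96T]: ω = 106.1972×71/96 = 78.5417 rpm, dir flips to +; running = +78.5417
Stage 3 [93T→93T]: ω = 78.5417×93/93 = 78.5417 rpm, dir flips to −; running = −78.5417
Stage 4 [50T→46T]: ω = 78.5417×50/46 = 85.3714 rpm, dir flips to +; running = +85.3714
Stage 5 [71T→33T]: ω = 85.3714×71/33 = 183.6778 rpm, dir flips to −; running = −183.6778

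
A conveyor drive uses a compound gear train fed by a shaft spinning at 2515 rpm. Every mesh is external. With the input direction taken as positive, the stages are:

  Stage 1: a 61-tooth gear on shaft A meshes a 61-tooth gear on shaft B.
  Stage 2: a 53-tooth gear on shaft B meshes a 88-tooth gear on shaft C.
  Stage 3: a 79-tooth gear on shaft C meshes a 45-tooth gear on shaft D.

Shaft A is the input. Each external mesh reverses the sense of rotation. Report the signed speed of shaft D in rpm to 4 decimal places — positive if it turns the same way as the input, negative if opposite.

Stage 1 [61T→61T]: ω = 2515.0000×61/61 = 2515.0000 rpm, dir flips to −; running = −2515.0000
Stage 2 [53T→88T]: ω = 2515.0000×53/88 = 1514.7159 rpm, dir flips to +; running = +1514.7159
Stage 3 [79T→45T]: ω = 1514.7159×79/45 = 2659.1679 rpm, dir flips to −; running = −2659.1679

-2659.1679 rpm (opposite to input, |ω| = 2659.1679 rpm)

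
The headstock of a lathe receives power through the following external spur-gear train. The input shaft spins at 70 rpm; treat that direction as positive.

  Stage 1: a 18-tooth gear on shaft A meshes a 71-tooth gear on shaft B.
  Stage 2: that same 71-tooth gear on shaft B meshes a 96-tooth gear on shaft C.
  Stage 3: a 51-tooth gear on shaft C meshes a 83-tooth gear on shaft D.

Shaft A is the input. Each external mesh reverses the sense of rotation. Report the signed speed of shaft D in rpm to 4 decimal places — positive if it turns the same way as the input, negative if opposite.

Stage 1 [18T→71T]: ω = 70.0000×18/71 = 17.7465 rpm, dir flips to −; running = −17.7465
Stage 2 [71T→96T]: ω = 17.7465×71/96 = 13.1250 rpm, dir flips to +; running = +13.1250
Stage 3 [51T→83T]: ω = 13.1250×51/83 = 8.0648 rpm, dir flips to −; running = −8.0648

-8.0648 rpm (opposite to input, |ω| = 8.0648 rpm)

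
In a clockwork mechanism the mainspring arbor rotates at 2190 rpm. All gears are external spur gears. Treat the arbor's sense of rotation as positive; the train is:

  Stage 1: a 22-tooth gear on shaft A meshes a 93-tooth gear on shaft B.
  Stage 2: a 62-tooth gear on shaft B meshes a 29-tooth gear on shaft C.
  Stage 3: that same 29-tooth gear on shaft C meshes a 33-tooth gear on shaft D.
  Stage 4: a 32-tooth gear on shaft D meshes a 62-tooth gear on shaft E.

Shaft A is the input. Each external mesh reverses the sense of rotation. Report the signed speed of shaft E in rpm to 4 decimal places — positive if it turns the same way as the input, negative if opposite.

+502.3656 rpm (same as input, |ω| = 502.3656 rpm)

Stage 1 [22T→93T]: ω = 2190.0000×22/93 = 518.0645 rpm, dir flips to −; running = −518.0645
Stage 2 [62T→29T]: ω = 518.0645×62/29 = 1107.5862 rpm, dir flips to +; running = +1107.5862
Stage 3 [29T→33T]: ω = 1107.5862×29/33 = 973.3333 rpm, dir flips to −; running = −973.3333
Stage 4 [32T→62T]: ω = 973.3333×32/62 = 502.3656 rpm, dir flips to +; running = +502.3656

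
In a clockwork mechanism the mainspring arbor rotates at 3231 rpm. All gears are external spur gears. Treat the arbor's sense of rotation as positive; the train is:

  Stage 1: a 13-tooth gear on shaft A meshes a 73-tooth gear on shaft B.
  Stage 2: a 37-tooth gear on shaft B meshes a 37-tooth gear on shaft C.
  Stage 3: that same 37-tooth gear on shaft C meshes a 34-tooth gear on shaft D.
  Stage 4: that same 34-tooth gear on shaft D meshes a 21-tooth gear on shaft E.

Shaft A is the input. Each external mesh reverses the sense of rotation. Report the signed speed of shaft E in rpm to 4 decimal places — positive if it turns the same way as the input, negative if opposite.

+1013.7710 rpm (same as input, |ω| = 1013.7710 rpm)

Stage 1 [13T→73T]: ω = 3231.0000×13/73 = 575.3836 rpm, dir flips to −; running = −575.3836
Stage 2 [37T→37T]: ω = 575.3836×37/37 = 575.3836 rpm, dir flips to +; running = +575.3836
Stage 3 [37T→34T]: ω = 575.3836×37/34 = 626.1527 rpm, dir flips to −; running = −626.1527
Stage 4 [34T→21T]: ω = 626.1527×34/21 = 1013.7710 rpm, dir flips to +; running = +1013.7710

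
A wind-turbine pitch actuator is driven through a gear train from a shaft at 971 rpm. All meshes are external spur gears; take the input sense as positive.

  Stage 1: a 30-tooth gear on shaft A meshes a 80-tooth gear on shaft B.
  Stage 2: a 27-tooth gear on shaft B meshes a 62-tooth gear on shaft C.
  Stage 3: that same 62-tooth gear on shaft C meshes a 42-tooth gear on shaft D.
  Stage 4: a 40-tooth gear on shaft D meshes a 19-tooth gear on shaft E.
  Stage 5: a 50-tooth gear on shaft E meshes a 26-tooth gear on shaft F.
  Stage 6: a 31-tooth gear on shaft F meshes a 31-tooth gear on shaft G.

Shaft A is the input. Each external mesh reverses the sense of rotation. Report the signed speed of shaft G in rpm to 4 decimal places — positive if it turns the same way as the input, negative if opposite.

+947.6938 rpm (same as input, |ω| = 947.6938 rpm)

Stage 1 [30T→80T]: ω = 971.0000×30/80 = 364.1250 rpm, dir flips to −; running = −364.1250
Stage 2 [27T→62T]: ω = 364.1250×27/62 = 158.5706 rpm, dir flips to +; running = +158.5706
Stage 3 [62T→42T]: ω = 158.5706×62/42 = 234.0804 rpm, dir flips to −; running = −234.0804
Stage 4 [40T→19T]: ω = 234.0804×40/19 = 492.8008 rpm, dir flips to +; running = +492.8008
Stage 5 [50T→26T]: ω = 492.8008×50/26 = 947.6938 rpm, dir flips to −; running = −947.6938
Stage 6 [31T→31T]: ω = 947.6938×31/31 = 947.6938 rpm, dir flips to +; running = +947.6938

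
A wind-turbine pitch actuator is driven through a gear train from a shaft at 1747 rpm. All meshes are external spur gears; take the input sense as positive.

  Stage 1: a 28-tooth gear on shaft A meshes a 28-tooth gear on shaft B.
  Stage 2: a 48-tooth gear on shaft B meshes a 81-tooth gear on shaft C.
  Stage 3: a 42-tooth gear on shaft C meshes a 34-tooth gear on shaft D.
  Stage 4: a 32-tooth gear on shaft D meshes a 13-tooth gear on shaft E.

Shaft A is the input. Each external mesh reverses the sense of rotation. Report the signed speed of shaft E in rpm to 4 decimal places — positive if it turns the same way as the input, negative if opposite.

+3147.9377 rpm (same as input, |ω| = 3147.9377 rpm)

Stage 1 [28T→28T]: ω = 1747.0000×28/28 = 1747.0000 rpm, dir flips to −; running = −1747.0000
Stage 2 [48T→81T]: ω = 1747.0000×48/81 = 1035.2593 rpm, dir flips to +; running = +1035.2593
Stage 3 [42T→34T]: ω = 1035.2593×42/34 = 1278.8497 rpm, dir flips to −; running = −1278.8497
Stage 4 [32T→13T]: ω = 1278.8497×32/13 = 3147.9377 rpm, dir flips to +; running = +3147.9377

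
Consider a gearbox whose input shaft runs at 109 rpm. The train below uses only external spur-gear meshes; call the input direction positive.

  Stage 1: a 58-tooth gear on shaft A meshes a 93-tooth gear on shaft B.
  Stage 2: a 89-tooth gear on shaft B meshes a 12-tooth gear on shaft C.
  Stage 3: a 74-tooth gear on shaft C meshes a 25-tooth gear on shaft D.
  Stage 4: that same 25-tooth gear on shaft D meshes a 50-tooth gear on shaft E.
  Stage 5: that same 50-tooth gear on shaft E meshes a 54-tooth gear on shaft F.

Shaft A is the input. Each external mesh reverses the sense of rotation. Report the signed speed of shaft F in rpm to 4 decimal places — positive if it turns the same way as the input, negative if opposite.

Stage 1 [58T→93T]: ω = 109.0000×58/93 = 67.9785 rpm, dir flips to −; running = −67.9785
Stage 2 [89T→12T]: ω = 67.9785×89/12 = 504.1738 rpm, dir flips to +; running = +504.1738
Stage 3 [74T→25T]: ω = 504.1738×74/25 = 1492.3546 rpm, dir flips to −; running = −1492.3546
Stage 4 [25T→50T]: ω = 1492.3546×25/50 = 746.1773 rpm, dir flips to +; running = +746.1773
Stage 5 [50T→54T]: ω = 746.1773×50/54 = 690.9049 rpm, dir flips to −; running = −690.9049

-690.9049 rpm (opposite to input, |ω| = 690.9049 rpm)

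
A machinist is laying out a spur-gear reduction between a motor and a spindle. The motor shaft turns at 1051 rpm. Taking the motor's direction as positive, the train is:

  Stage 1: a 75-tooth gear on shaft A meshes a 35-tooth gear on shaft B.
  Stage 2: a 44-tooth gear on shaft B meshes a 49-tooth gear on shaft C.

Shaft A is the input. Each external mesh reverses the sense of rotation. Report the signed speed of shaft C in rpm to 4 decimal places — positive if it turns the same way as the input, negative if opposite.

Stage 1 [75T→35T]: ω = 1051.0000×75/35 = 2252.1429 rpm, dir flips to −; running = −2252.1429
Stage 2 [44T→49T]: ω = 2252.1429×44/49 = 2022.3324 rpm, dir flips to +; running = +2022.3324

+2022.3324 rpm (same as input, |ω| = 2022.3324 rpm)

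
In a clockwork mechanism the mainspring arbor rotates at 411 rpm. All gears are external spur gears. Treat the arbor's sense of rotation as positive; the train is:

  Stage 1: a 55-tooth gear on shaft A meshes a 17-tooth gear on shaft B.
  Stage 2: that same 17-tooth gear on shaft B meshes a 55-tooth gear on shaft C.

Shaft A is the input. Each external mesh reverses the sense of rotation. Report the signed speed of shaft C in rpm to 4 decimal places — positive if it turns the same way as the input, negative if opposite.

Stage 1 [55T→17T]: ω = 411.0000×55/17 = 1329.7059 rpm, dir flips to −; running = −1329.7059
Stage 2 [17T→55T]: ω = 1329.7059×17/55 = 411.0000 rpm, dir flips to +; running = +411.0000

+411.0000 rpm (same as input, |ω| = 411.0000 rpm)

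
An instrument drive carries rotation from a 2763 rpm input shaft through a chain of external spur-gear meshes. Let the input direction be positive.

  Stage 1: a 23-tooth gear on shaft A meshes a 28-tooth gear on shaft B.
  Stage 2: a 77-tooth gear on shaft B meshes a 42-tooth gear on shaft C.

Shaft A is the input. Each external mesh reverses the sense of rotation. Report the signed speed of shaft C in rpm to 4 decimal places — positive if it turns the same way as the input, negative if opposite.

+4160.9464 rpm (same as input, |ω| = 4160.9464 rpm)

Stage 1 [23T→28T]: ω = 2763.0000×23/28 = 2269.6071 rpm, dir flips to −; running = −2269.6071
Stage 2 [77T→42T]: ω = 2269.6071×77/42 = 4160.9464 rpm, dir flips to +; running = +4160.9464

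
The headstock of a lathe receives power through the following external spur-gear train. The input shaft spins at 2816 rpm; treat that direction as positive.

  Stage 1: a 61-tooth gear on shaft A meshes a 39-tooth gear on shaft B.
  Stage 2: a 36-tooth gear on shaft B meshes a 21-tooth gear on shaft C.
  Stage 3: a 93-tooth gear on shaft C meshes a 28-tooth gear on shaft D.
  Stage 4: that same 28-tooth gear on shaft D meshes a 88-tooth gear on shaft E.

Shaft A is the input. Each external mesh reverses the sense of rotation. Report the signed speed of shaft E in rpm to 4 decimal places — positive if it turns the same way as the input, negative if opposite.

Stage 1 [61T→39T]: ω = 2816.0000×61/39 = 4404.5128 rpm, dir flips to −; running = −4404.5128
Stage 2 [36T→21T]: ω = 4404.5128×36/21 = 7550.5934 rpm, dir flips to +; running = +7550.5934
Stage 3 [93T→28T]: ω = 7550.5934×93/28 = 25078.7567 rpm, dir flips to −; running = −25078.7567
Stage 4 [28T→88T]: ω = 25078.7567×28/88 = 7979.6044 rpm, dir flips to +; running = +7979.6044

+7979.6044 rpm (same as input, |ω| = 7979.6044 rpm)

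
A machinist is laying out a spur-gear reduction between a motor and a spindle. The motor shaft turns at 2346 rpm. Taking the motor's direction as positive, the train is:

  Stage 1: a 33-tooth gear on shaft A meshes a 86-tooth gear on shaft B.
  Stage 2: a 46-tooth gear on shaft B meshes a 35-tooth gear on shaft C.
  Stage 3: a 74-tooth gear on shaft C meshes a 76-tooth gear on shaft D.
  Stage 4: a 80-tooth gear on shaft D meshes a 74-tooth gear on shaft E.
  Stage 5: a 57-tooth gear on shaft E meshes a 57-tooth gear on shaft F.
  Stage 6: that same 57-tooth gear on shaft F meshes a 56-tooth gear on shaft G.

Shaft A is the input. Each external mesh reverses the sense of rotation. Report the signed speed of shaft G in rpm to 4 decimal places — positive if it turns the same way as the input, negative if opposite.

+1267.6417 rpm (same as input, |ω| = 1267.6417 rpm)

Stage 1 [33T→86T]: ω = 2346.0000×33/86 = 900.2093 rpm, dir flips to −; running = −900.2093
Stage 2 [46T→35T]: ω = 900.2093×46/35 = 1183.1322 rpm, dir flips to +; running = +1183.1322
Stage 3 [74T→76T]: ω = 1183.1322×74/76 = 1151.9972 rpm, dir flips to −; running = −1151.9972
Stage 4 [80T→74T]: ω = 1151.9972×80/74 = 1245.4023 rpm, dir flips to +; running = +1245.4023
Stage 5 [57T→57T]: ω = 1245.4023×57/57 = 1245.4023 rpm, dir flips to −; running = −1245.4023
Stage 6 [57T→56T]: ω = 1245.4023×57/56 = 1267.6417 rpm, dir flips to +; running = +1267.6417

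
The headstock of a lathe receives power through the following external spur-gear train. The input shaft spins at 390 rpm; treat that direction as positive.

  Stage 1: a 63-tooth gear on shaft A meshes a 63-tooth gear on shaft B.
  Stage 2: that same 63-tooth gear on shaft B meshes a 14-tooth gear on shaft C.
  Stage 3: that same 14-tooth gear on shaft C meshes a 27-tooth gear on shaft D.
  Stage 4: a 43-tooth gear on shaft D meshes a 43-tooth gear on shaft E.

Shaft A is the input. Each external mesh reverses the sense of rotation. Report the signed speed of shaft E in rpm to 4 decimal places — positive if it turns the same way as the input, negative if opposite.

Stage 1 [63T→63T]: ω = 390.0000×63/63 = 390.0000 rpm, dir flips to −; running = −390.0000
Stage 2 [63T→14T]: ω = 390.0000×63/14 = 1755.0000 rpm, dir flips to +; running = +1755.0000
Stage 3 [14T→27T]: ω = 1755.0000×14/27 = 910.0000 rpm, dir flips to −; running = −910.0000
Stage 4 [43T→43T]: ω = 910.0000×43/43 = 910.0000 rpm, dir flips to +; running = +910.0000

+910.0000 rpm (same as input, |ω| = 910.0000 rpm)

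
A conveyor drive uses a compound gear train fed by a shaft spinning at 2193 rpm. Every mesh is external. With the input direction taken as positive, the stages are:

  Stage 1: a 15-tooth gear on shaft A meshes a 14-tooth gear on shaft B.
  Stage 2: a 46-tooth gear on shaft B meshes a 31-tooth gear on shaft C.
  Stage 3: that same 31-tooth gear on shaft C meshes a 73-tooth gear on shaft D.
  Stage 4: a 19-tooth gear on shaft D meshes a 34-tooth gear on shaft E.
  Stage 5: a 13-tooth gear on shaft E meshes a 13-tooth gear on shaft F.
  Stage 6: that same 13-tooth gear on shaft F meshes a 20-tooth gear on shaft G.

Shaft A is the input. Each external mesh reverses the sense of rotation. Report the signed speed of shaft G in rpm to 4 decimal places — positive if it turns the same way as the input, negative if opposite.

+537.8050 rpm (same as input, |ω| = 537.8050 rpm)

Stage 1 [15T→14T]: ω = 2193.0000×15/14 = 2349.6429 rpm, dir flips to −; running = −2349.6429
Stage 2 [46T→31T]: ω = 2349.6429×46/31 = 3486.5668 rpm, dir flips to +; running = +3486.5668
Stage 3 [31T→73T]: ω = 3486.5668×31/73 = 1480.5969 rpm, dir flips to −; running = −1480.5969
Stage 4 [19T→34T]: ω = 1480.5969×19/34 = 827.3924 rpm, dir flips to +; running = +827.3924
Stage 5 [13T→13T]: ω = 827.3924×13/13 = 827.3924 rpm, dir flips to −; running = −827.3924
Stage 6 [13T→20T]: ω = 827.3924×13/20 = 537.8050 rpm, dir flips to +; running = +537.8050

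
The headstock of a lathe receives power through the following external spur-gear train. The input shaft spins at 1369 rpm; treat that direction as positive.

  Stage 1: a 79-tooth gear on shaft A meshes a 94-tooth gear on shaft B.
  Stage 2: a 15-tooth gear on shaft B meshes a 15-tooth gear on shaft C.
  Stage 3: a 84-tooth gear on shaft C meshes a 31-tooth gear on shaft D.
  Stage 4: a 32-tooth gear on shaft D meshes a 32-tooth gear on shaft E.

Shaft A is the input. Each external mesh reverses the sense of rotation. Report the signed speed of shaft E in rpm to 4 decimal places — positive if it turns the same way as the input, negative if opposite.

+3117.5992 rpm (same as input, |ω| = 3117.5992 rpm)

Stage 1 [79T→94T]: ω = 1369.0000×79/94 = 1150.5426 rpm, dir flips to −; running = −1150.5426
Stage 2 [15T→15T]: ω = 1150.5426×15/15 = 1150.5426 rpm, dir flips to +; running = +1150.5426
Stage 3 [84T→31T]: ω = 1150.5426×84/31 = 3117.5992 rpm, dir flips to −; running = −3117.5992
Stage 4 [32T→32T]: ω = 3117.5992×32/32 = 3117.5992 rpm, dir flips to +; running = +3117.5992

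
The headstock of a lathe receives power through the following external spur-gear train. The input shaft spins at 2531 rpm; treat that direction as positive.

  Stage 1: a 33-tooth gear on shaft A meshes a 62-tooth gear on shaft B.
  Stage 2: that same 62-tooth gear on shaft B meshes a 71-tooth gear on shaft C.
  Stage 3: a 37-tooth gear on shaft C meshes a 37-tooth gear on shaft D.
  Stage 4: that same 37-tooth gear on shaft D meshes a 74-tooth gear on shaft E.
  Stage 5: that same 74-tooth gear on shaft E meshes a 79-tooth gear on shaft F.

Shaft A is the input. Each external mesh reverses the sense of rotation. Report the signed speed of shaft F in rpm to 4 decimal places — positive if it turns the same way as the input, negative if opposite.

-550.9629 rpm (opposite to input, |ω| = 550.9629 rpm)

Stage 1 [33T→62T]: ω = 2531.0000×33/62 = 1347.1452 rpm, dir flips to −; running = −1347.1452
Stage 2 [62T→71T]: ω = 1347.1452×62/71 = 1176.3803 rpm, dir flips to +; running = +1176.3803
Stage 3 [37T→37T]: ω = 1176.3803×37/37 = 1176.3803 rpm, dir flips to −; running = −1176.3803
Stage 4 [37T→74T]: ω = 1176.3803×37/74 = 588.1901 rpm, dir flips to +; running = +588.1901
Stage 5 [74T→79T]: ω = 588.1901×74/79 = 550.9629 rpm, dir flips to −; running = −550.9629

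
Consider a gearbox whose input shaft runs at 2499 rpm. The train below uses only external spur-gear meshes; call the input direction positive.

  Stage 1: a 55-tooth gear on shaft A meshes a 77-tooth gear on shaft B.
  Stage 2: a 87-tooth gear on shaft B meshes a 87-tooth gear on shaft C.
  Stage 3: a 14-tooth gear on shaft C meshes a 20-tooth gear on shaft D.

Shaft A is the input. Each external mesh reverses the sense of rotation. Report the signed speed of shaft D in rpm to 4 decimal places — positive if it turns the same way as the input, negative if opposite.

Stage 1 [55T→77T]: ω = 2499.0000×55/77 = 1785.0000 rpm, dir flips to −; running = −1785.0000
Stage 2 [87T→87T]: ω = 1785.0000×87/87 = 1785.0000 rpm, dir flips to +; running = +1785.0000
Stage 3 [14T→20T]: ω = 1785.0000×14/20 = 1249.5000 rpm, dir flips to −; running = −1249.5000

-1249.5000 rpm (opposite to input, |ω| = 1249.5000 rpm)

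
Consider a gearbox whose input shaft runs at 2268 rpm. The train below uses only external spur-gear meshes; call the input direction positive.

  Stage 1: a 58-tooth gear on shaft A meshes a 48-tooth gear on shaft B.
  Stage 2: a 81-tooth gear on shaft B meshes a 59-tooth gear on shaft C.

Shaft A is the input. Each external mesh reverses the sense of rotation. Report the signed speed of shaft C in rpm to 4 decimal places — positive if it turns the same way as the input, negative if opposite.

Stage 1 [58T→48T]: ω = 2268.0000×58/48 = 2740.5000 rpm, dir flips to −; running = −2740.5000
Stage 2 [81T→59T]: ω = 2740.5000×81/59 = 3762.3814 rpm, dir flips to +; running = +3762.3814

+3762.3814 rpm (same as input, |ω| = 3762.3814 rpm)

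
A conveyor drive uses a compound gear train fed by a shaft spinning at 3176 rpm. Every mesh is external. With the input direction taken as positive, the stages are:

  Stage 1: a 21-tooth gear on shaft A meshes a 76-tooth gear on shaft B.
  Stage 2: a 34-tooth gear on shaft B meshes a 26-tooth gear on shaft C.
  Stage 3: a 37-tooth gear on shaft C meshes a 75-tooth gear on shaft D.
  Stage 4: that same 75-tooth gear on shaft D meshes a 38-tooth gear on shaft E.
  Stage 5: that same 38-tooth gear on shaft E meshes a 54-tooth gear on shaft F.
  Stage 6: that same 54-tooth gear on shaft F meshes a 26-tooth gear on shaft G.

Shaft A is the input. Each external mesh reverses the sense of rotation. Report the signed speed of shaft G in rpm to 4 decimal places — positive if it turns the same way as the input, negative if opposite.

Stage 1 [21T→76T]: ω = 3176.0000×21/76 = 877.5789 rpm, dir flips to −; running = −877.5789
Stage 2 [34T→26T]: ω = 877.5789×34/26 = 1147.6032 rpm, dir flips to +; running = +1147.6032
Stage 3 [37T→75T]: ω = 1147.6032×37/75 = 566.1509 rpm, dir flips to −; running = −566.1509
Stage 4 [75T→38T]: ω = 566.1509×75/38 = 1117.4032 rpm, dir flips to +; running = +1117.4032
Stage 5 [38T→54T]: ω = 1117.4032×38/54 = 786.3207 rpm, dir flips to −; running = −786.3207
Stage 6 [54T→26T]: ω = 786.3207×54/26 = 1633.1277 rpm, dir flips to +; running = +1633.1277

+1633.1277 rpm (same as input, |ω| = 1633.1277 rpm)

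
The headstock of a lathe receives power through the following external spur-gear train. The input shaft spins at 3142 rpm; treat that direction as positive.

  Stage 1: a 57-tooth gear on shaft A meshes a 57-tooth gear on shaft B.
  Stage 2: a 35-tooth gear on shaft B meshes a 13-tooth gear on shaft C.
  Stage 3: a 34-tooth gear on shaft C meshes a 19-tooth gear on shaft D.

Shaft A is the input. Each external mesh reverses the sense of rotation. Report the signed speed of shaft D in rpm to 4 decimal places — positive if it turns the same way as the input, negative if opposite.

-15137.5709 rpm (opposite to input, |ω| = 15137.5709 rpm)

Stage 1 [57T→57T]: ω = 3142.0000×57/57 = 3142.0000 rpm, dir flips to −; running = −3142.0000
Stage 2 [35T→13T]: ω = 3142.0000×35/13 = 8459.2308 rpm, dir flips to +; running = +8459.2308
Stage 3 [34T→19T]: ω = 8459.2308×34/19 = 15137.5709 rpm, dir flips to −; running = −15137.5709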